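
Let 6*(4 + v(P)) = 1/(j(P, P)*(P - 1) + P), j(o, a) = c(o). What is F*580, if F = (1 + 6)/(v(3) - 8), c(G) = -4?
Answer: -121800/361 ≈ -337.40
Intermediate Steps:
j(o, a) = -4
v(P) = -4 + 1/(6*(4 - 3*P)) (v(P) = -4 + 1/(6*(-4*(P - 1) + P)) = -4 + 1/(6*(-4*(-1 + P) + P)) = -4 + 1/(6*((4 - 4*P) + P)) = -4 + 1/(6*(4 - 3*P)))
F = -210/361 (F = (1 + 6)/((-95 + 72*3)/(6*(4 - 3*3)) - 8) = 7/((-95 + 216)/(6*(4 - 9)) - 8) = 7/((⅙)*121/(-5) - 8) = 7/((⅙)*(-⅕)*121 - 8) = 7/(-121/30 - 8) = 7/(-361/30) = 7*(-30/361) = -210/361 ≈ -0.58172)
F*580 = -210/361*580 = -121800/361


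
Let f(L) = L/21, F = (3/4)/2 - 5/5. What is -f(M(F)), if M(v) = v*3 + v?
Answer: 5/42 ≈ 0.11905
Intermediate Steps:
F = -5/8 (F = (3*(¼))*(½) - 5*⅕ = (¾)*(½) - 1 = 3/8 - 1 = -5/8 ≈ -0.62500)
M(v) = 4*v (M(v) = 3*v + v = 4*v)
f(L) = L/21 (f(L) = L*(1/21) = L/21)
-f(M(F)) = -4*(-5/8)/21 = -(-5)/(21*2) = -1*(-5/42) = 5/42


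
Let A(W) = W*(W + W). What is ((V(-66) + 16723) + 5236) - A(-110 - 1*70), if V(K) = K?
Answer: -42907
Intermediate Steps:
A(W) = 2*W² (A(W) = W*(2*W) = 2*W²)
((V(-66) + 16723) + 5236) - A(-110 - 1*70) = ((-66 + 16723) + 5236) - 2*(-110 - 1*70)² = (16657 + 5236) - 2*(-110 - 70)² = 21893 - 2*(-180)² = 21893 - 2*32400 = 21893 - 1*64800 = 21893 - 64800 = -42907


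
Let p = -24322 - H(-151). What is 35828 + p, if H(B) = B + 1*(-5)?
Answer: 11662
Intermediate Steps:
H(B) = -5 + B (H(B) = B - 5 = -5 + B)
p = -24166 (p = -24322 - (-5 - 151) = -24322 - 1*(-156) = -24322 + 156 = -24166)
35828 + p = 35828 - 24166 = 11662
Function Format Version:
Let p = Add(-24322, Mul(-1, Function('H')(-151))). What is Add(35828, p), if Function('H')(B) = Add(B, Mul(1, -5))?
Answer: 11662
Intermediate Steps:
Function('H')(B) = Add(-5, B) (Function('H')(B) = Add(B, -5) = Add(-5, B))
p = -24166 (p = Add(-24322, Mul(-1, Add(-5, -151))) = Add(-24322, Mul(-1, -156)) = Add(-24322, 156) = -24166)
Add(35828, p) = Add(35828, -24166) = 11662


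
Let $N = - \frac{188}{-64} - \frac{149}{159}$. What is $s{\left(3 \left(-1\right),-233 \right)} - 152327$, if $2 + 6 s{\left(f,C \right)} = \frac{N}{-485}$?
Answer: $- \frac{1127685346849}{7403040} \approx -1.5233 \cdot 10^{5}$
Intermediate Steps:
$N = \frac{5089}{2544}$ ($N = \left(-188\right) \left(- \frac{1}{64}\right) - \frac{149}{159} = \frac{47}{16} - \frac{149}{159} = \frac{5089}{2544} \approx 2.0004$)
$s{\left(f,C \right)} = - \frac{2472769}{7403040}$ ($s{\left(f,C \right)} = - \frac{1}{3} + \frac{\frac{5089}{2544} \frac{1}{-485}}{6} = - \frac{1}{3} + \frac{\frac{5089}{2544} \left(- \frac{1}{485}\right)}{6} = - \frac{1}{3} + \frac{1}{6} \left(- \frac{5089}{1233840}\right) = - \frac{1}{3} - \frac{5089}{7403040} = - \frac{2472769}{7403040}$)
$s{\left(3 \left(-1\right),-233 \right)} - 152327 = - \frac{2472769}{7403040} - 152327 = - \frac{1127685346849}{7403040}$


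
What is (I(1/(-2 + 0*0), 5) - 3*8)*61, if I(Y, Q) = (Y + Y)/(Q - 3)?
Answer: -2989/2 ≈ -1494.5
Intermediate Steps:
I(Y, Q) = 2*Y/(-3 + Q) (I(Y, Q) = (2*Y)/(-3 + Q) = 2*Y/(-3 + Q))
(I(1/(-2 + 0*0), 5) - 3*8)*61 = (2/((-2 + 0*0)*(-3 + 5)) - 3*8)*61 = (2/((-2 + 0)*2) - 24)*61 = (2*(½)/(-2) - 24)*61 = (2*(-½)*(½) - 24)*61 = (-½ - 24)*61 = -49/2*61 = -2989/2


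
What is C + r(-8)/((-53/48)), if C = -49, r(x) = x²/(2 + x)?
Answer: -2085/53 ≈ -39.340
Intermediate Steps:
r(x) = x²/(2 + x)
C + r(-8)/((-53/48)) = -49 + ((-8)²/(2 - 8))/((-53/48)) = -49 + (64/(-6))/((-53*1/48)) = -49 + (64*(-⅙))/(-53/48) = -49 - 48/53*(-32/3) = -49 + 512/53 = -2085/53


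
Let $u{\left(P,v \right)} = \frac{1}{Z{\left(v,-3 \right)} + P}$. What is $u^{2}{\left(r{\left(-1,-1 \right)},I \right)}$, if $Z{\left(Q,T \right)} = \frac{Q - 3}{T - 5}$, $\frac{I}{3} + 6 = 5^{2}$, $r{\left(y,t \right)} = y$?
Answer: $\frac{16}{961} \approx 0.016649$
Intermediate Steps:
$I = 57$ ($I = -18 + 3 \cdot 5^{2} = -18 + 3 \cdot 25 = -18 + 75 = 57$)
$Z{\left(Q,T \right)} = \frac{-3 + Q}{-5 + T}$
$u{\left(P,v \right)} = \frac{1}{\frac{3}{8} + P - \frac{v}{8}}$ ($u{\left(P,v \right)} = \frac{1}{\frac{-3 + v}{-5 - 3} + P} = \frac{1}{\frac{-3 + v}{-8} + P} = \frac{1}{- \frac{-3 + v}{8} + P} = \frac{1}{\left(\frac{3}{8} - \frac{v}{8}\right) + P} = \frac{1}{\frac{3}{8} + P - \frac{v}{8}}$)
$u^{2}{\left(r{\left(-1,-1 \right)},I \right)} = \left(\frac{8}{3 - 57 + 8 \left(-1\right)}\right)^{2} = \left(\frac{8}{3 - 57 - 8}\right)^{2} = \left(\frac{8}{-62}\right)^{2} = \left(8 \left(- \frac{1}{62}\right)\right)^{2} = \left(- \frac{4}{31}\right)^{2} = \frac{16}{961}$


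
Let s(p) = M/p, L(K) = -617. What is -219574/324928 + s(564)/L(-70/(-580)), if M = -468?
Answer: -3177377117/4711293536 ≈ -0.67442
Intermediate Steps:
s(p) = -468/p
-219574/324928 + s(564)/L(-70/(-580)) = -219574/324928 - 468/564/(-617) = -219574*1/324928 - 468*1/564*(-1/617) = -109787/162464 - 39/47*(-1/617) = -109787/162464 + 39/28999 = -3177377117/4711293536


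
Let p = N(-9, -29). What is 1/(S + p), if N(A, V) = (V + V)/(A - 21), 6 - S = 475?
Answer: -15/7006 ≈ -0.0021410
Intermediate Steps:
S = -469 (S = 6 - 1*475 = 6 - 475 = -469)
N(A, V) = 2*V/(-21 + A) (N(A, V) = (2*V)/(-21 + A) = 2*V/(-21 + A))
p = 29/15 (p = 2*(-29)/(-21 - 9) = 2*(-29)/(-30) = 2*(-29)*(-1/30) = 29/15 ≈ 1.9333)
1/(S + p) = 1/(-469 + 29/15) = 1/(-7006/15) = -15/7006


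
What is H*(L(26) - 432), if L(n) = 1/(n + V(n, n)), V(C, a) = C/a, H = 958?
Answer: -11173154/27 ≈ -4.1382e+5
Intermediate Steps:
L(n) = 1/(1 + n) (L(n) = 1/(n + n/n) = 1/(n + 1) = 1/(1 + n))
H*(L(26) - 432) = 958*(1/(1 + 26) - 432) = 958*(1/27 - 432) = 958*(-11663/27) = -11173154/27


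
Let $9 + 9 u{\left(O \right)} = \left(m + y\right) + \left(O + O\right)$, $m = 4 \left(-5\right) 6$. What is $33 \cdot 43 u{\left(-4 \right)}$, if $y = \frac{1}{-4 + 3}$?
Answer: $-21758$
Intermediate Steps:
$m = -120$ ($m = \left(-20\right) 6 = -120$)
$y = -1$ ($y = \frac{1}{-1} = -1$)
$u{\left(O \right)} = - \frac{130}{9} + \frac{2 O}{9}$ ($u{\left(O \right)} = -1 + \frac{\left(-120 - 1\right) + \left(O + O\right)}{9} = -1 + \frac{-121 + 2 O}{9} = -1 + \left(- \frac{121}{9} + \frac{2 O}{9}\right) = - \frac{130}{9} + \frac{2 O}{9}$)
$33 \cdot 43 u{\left(-4 \right)} = 33 \cdot 43 \left(- \frac{130}{9} + \frac{2}{9} \left(-4\right)\right) = 1419 \left(- \frac{130}{9} - \frac{8}{9}\right) = 1419 \left(- \frac{46}{3}\right) = -21758$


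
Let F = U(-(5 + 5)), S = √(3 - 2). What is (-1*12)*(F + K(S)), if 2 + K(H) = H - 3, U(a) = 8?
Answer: -48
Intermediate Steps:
S = 1 (S = √1 = 1)
F = 8
K(H) = -5 + H (K(H) = -2 + (H - 3) = -2 + (-3 + H) = -5 + H)
(-1*12)*(F + K(S)) = (-1*12)*(8 + (-5 + 1)) = -12*(8 - 4) = -12*4 = -48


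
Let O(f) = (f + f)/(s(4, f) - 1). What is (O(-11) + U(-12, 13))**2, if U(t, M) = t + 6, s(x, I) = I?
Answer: 625/36 ≈ 17.361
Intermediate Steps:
U(t, M) = 6 + t
O(f) = 2*f/(-1 + f) (O(f) = (f + f)/(f - 1) = (2*f)/(-1 + f) = 2*f/(-1 + f))
(O(-11) + U(-12, 13))**2 = (2*(-11)/(-1 - 11) + (6 - 12))**2 = (2*(-11)/(-12) - 6)**2 = (2*(-11)*(-1/12) - 6)**2 = (11/6 - 6)**2 = (-25/6)**2 = 625/36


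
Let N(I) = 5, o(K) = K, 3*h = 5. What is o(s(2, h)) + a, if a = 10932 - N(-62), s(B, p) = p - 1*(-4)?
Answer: 32798/3 ≈ 10933.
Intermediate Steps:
h = 5/3 (h = (1/3)*5 = 5/3 ≈ 1.6667)
s(B, p) = 4 + p (s(B, p) = p + 4 = 4 + p)
a = 10927 (a = 10932 - 1*5 = 10932 - 5 = 10927)
o(s(2, h)) + a = (4 + 5/3) + 10927 = 17/3 + 10927 = 32798/3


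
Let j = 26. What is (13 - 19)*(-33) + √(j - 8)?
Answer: 198 + 3*√2 ≈ 202.24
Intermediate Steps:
(13 - 19)*(-33) + √(j - 8) = (13 - 19)*(-33) + √(26 - 8) = -6*(-33) + √18 = 198 + 3*√2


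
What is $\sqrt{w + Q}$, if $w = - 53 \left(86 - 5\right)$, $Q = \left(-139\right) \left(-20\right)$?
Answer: $i \sqrt{1513} \approx 38.897 i$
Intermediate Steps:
$Q = 2780$
$w = -4293$ ($w = \left(-53\right) 81 = -4293$)
$\sqrt{w + Q} = \sqrt{-4293 + 2780} = \sqrt{-1513} = i \sqrt{1513}$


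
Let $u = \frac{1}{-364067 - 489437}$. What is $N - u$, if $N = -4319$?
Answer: $- \frac{3686283775}{853504} \approx -4319.0$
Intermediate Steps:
$u = - \frac{1}{853504}$ ($u = \frac{1}{-853504} = - \frac{1}{853504} \approx -1.1716 \cdot 10^{-6}$)
$N - u = -4319 - - \frac{1}{853504} = -4319 + \frac{1}{853504} = - \frac{3686283775}{853504}$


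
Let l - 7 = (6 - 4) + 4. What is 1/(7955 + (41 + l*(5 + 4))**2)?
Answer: 1/32919 ≈ 3.0378e-5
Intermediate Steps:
l = 13 (l = 7 + ((6 - 4) + 4) = 7 + (2 + 4) = 7 + 6 = 13)
1/(7955 + (41 + l*(5 + 4))**2) = 1/(7955 + (41 + 13*(5 + 4))**2) = 1/(7955 + (41 + 13*9)**2) = 1/(7955 + (41 + 117)**2) = 1/(7955 + 158**2) = 1/(7955 + 24964) = 1/32919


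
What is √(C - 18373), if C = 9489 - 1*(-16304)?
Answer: 2*√1855 ≈ 86.139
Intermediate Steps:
C = 25793 (C = 9489 + 16304 = 25793)
√(C - 18373) = √(25793 - 18373) = √7420 = 2*√1855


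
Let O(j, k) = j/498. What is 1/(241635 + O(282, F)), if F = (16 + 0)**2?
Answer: 83/20055752 ≈ 4.1385e-6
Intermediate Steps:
F = 256 (F = 16**2 = 256)
O(j, k) = j/498 (O(j, k) = j*(1/498) = j/498)
1/(241635 + O(282, F)) = 1/(241635 + (1/498)*282) = 1/(241635 + 47/83) = 1/(20055752/83) = 83/20055752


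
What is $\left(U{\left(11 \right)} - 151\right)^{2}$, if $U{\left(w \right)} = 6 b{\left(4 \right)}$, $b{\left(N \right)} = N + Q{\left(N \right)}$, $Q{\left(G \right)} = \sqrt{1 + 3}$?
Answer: $13225$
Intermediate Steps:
$Q{\left(G \right)} = 2$ ($Q{\left(G \right)} = \sqrt{4} = 2$)
$b{\left(N \right)} = 2 + N$ ($b{\left(N \right)} = N + 2 = 2 + N$)
$U{\left(w \right)} = 36$ ($U{\left(w \right)} = 6 \left(2 + 4\right) = 6 \cdot 6 = 36$)
$\left(U{\left(11 \right)} - 151\right)^{2} = \left(36 - 151\right)^{2} = \left(-115\right)^{2} = 13225$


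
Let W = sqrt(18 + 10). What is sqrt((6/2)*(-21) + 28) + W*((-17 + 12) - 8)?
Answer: -26*sqrt(7) + I*sqrt(35) ≈ -68.79 + 5.9161*I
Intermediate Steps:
W = 2*sqrt(7) (W = sqrt(28) = 2*sqrt(7) ≈ 5.2915)
sqrt((6/2)*(-21) + 28) + W*((-17 + 12) - 8) = sqrt((6/2)*(-21) + 28) + (2*sqrt(7))*((-17 + 12) - 8) = sqrt((6*(1/2))*(-21) + 28) + (2*sqrt(7))*(-5 - 8) = sqrt(3*(-21) + 28) + (2*sqrt(7))*(-13) = sqrt(-63 + 28) - 26*sqrt(7) = sqrt(-35) - 26*sqrt(7) = I*sqrt(35) - 26*sqrt(7) = -26*sqrt(7) + I*sqrt(35)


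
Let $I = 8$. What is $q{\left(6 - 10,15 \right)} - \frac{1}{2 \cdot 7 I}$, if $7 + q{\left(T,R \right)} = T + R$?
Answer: $\frac{447}{112} \approx 3.9911$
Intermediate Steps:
$q{\left(T,R \right)} = -7 + R + T$ ($q{\left(T,R \right)} = -7 + \left(T + R\right) = -7 + \left(R + T\right) = -7 + R + T$)
$q{\left(6 - 10,15 \right)} - \frac{1}{2 \cdot 7 I} = \left(-7 + 15 + \left(6 - 10\right)\right) - \frac{1}{2 \cdot 7 \cdot 8} = \left(-7 + 15 + \left(6 - 10\right)\right) - \frac{1}{14 \cdot 8} = \left(-7 + 15 - 4\right) - \frac{1}{112} = 4 - \frac{1}{112} = \frac{447}{112}$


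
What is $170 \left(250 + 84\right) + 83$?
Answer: $56863$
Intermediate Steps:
$170 \left(250 + 84\right) + 83 = 170 \cdot 334 + 83 = 56780 + 83 = 56863$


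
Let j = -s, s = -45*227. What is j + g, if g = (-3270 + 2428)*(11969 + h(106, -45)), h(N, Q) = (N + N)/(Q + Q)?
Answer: -452956483/45 ≈ -1.0066e+7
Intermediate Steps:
h(N, Q) = N/Q (h(N, Q) = (2*N)/((2*Q)) = (2*N)*(1/(2*Q)) = N/Q)
s = -10215
g = -453416158/45 (g = (-3270 + 2428)*(11969 + 106/(-45)) = -842*(11969 + 106*(-1/45)) = -842*(11969 - 106/45) = -842*538499/45 = -453416158/45 ≈ -1.0076e+7)
j = 10215 (j = -1*(-10215) = 10215)
j + g = 10215 - 453416158/45 = -452956483/45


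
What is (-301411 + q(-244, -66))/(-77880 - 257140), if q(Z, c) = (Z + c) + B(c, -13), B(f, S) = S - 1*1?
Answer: 8621/9572 ≈ 0.90065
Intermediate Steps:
B(f, S) = -1 + S (B(f, S) = S - 1 = -1 + S)
q(Z, c) = -14 + Z + c (q(Z, c) = (Z + c) + (-1 - 13) = (Z + c) - 14 = -14 + Z + c)
(-301411 + q(-244, -66))/(-77880 - 257140) = (-301411 + (-14 - 244 - 66))/(-77880 - 257140) = (-301411 - 324)/(-335020) = -301735*(-1/335020) = 8621/9572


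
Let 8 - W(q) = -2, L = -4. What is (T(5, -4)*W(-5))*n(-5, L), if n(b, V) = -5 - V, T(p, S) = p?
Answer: -50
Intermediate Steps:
W(q) = 10 (W(q) = 8 - 1*(-2) = 8 + 2 = 10)
(T(5, -4)*W(-5))*n(-5, L) = (5*10)*(-5 - 1*(-4)) = 50*(-5 + 4) = 50*(-1) = -50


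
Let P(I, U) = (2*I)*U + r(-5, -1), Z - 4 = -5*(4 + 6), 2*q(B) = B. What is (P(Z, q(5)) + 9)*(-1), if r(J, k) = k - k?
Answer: 221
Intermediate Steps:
q(B) = B/2
r(J, k) = 0
Z = -46 (Z = 4 - 5*(4 + 6) = 4 - 5*10 = 4 - 50 = -46)
P(I, U) = 2*I*U (P(I, U) = (2*I)*U + 0 = 2*I*U + 0 = 2*I*U)
(P(Z, q(5)) + 9)*(-1) = (2*(-46)*((½)*5) + 9)*(-1) = (2*(-46)*(5/2) + 9)*(-1) = (-230 + 9)*(-1) = -221*(-1) = 221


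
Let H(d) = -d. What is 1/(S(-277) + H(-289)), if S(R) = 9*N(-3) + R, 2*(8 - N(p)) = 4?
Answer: 1/66 ≈ 0.015152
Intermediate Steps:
N(p) = 6 (N(p) = 8 - ½*4 = 8 - 2 = 6)
S(R) = 54 + R (S(R) = 9*6 + R = 54 + R)
1/(S(-277) + H(-289)) = 1/((54 - 277) - 1*(-289)) = 1/(-223 + 289) = 1/66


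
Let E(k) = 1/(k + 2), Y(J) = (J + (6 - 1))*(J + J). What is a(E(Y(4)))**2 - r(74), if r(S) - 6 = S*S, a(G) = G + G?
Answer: -7504857/1369 ≈ -5482.0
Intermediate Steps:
Y(J) = 2*J*(5 + J) (Y(J) = (J + 5)*(2*J) = (5 + J)*(2*J) = 2*J*(5 + J))
E(k) = 1/(2 + k)
a(G) = 2*G
r(S) = 6 + S**2 (r(S) = 6 + S*S = 6 + S**2)
a(E(Y(4)))**2 - r(74) = (2/(2 + 2*4*(5 + 4)))**2 - (6 + 74**2) = (2/(2 + 2*4*9))**2 - (6 + 5476) = (2/(2 + 72))**2 - 1*5482 = (2/74)**2 - 5482 = (2*(1/74))**2 - 5482 = (1/37)**2 - 5482 = 1/1369 - 5482 = -7504857/1369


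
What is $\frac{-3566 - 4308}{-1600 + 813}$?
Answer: $\frac{7874}{787} \approx 10.005$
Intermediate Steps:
$\frac{-3566 - 4308}{-1600 + 813} = - \frac{7874}{-787} = \left(-7874\right) \left(- \frac{1}{787}\right) = \frac{7874}{787}$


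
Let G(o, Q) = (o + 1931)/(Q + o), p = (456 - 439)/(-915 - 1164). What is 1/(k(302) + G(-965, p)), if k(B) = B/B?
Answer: -1003126/1031 ≈ -972.96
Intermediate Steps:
p = -17/2079 (p = 17/(-2079) = 17*(-1/2079) = -17/2079 ≈ -0.0081770)
G(o, Q) = (1931 + o)/(Q + o)
k(B) = 1
1/(k(302) + G(-965, p)) = 1/(1 + (1931 - 965)/(-17/2079 - 965)) = 1/(1 + 966/(-2006252/2079)) = 1/(1 - 2079/2006252*966) = 1/(1 - 1004157/1003126) = 1/(-1031/1003126) = -1003126/1031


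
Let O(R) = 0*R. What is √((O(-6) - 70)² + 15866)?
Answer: √20766 ≈ 144.10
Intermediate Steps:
O(R) = 0
√((O(-6) - 70)² + 15866) = √((0 - 70)² + 15866) = √((-70)² + 15866) = √(4900 + 15866) = √20766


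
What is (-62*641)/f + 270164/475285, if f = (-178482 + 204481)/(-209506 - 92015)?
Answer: 5695369794004706/12356934715 ≈ 4.6090e+5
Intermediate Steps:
f = -25999/301521 (f = 25999/(-301521) = 25999*(-1/301521) = -25999/301521 ≈ -0.086226)
(-62*641)/f + 270164/475285 = (-62*641)/(-25999/301521) + 270164/475285 = -39742*(-301521/25999) + 270164*(1/475285) = 11983047582/25999 + 270164/475285 = 5695369794004706/12356934715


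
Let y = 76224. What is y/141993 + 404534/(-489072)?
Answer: -1120109563/3858044472 ≈ -0.29033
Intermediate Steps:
y/141993 + 404534/(-489072) = 76224/141993 + 404534/(-489072) = 76224*(1/141993) + 404534*(-1/489072) = 25408/47331 - 202267/244536 = -1120109563/3858044472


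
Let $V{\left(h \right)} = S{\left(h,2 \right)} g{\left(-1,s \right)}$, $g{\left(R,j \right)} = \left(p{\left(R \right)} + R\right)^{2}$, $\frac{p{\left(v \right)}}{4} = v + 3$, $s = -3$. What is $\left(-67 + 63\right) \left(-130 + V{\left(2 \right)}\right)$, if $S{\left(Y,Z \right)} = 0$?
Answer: $520$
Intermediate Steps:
$p{\left(v \right)} = 12 + 4 v$ ($p{\left(v \right)} = 4 \left(v + 3\right) = 4 \left(3 + v\right) = 12 + 4 v$)
$g{\left(R,j \right)} = \left(12 + 5 R\right)^{2}$ ($g{\left(R,j \right)} = \left(\left(12 + 4 R\right) + R\right)^{2} = \left(12 + 5 R\right)^{2}$)
$V{\left(h \right)} = 0$ ($V{\left(h \right)} = 0 \left(12 + 5 \left(-1\right)\right)^{2} = 0 \left(12 - 5\right)^{2} = 0 \cdot 7^{2} = 0 \cdot 49 = 0$)
$\left(-67 + 63\right) \left(-130 + V{\left(2 \right)}\right) = \left(-67 + 63\right) \left(-130 + 0\right) = \left(-4\right) \left(-130\right) = 520$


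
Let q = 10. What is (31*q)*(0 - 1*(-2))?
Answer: 620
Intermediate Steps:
(31*q)*(0 - 1*(-2)) = (31*10)*(0 - 1*(-2)) = 310*(0 + 2) = 310*2 = 620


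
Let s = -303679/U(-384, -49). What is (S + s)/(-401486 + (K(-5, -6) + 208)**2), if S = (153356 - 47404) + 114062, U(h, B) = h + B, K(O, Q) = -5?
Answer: -95569741/155999941 ≈ -0.61263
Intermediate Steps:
U(h, B) = B + h
S = 220014 (S = 105952 + 114062 = 220014)
s = 303679/433 (s = -303679/(-49 - 384) = -303679/(-433) = -303679*(-1/433) = 303679/433 ≈ 701.34)
(S + s)/(-401486 + (K(-5, -6) + 208)**2) = (220014 + 303679/433)/(-401486 + (-5 + 208)**2) = 95569741/(433*(-401486 + 203**2)) = 95569741/(433*(-401486 + 41209)) = (95569741/433)/(-360277) = (95569741/433)*(-1/360277) = -95569741/155999941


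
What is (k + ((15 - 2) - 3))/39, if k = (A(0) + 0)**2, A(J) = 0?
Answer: 10/39 ≈ 0.25641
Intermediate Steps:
k = 0 (k = (0 + 0)**2 = 0**2 = 0)
(k + ((15 - 2) - 3))/39 = (0 + ((15 - 2) - 3))/39 = (0 + (13 - 3))/39 = (0 + 10)/39 = (1/39)*10 = 10/39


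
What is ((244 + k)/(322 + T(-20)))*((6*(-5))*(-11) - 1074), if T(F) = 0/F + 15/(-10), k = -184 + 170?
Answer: -342240/641 ≈ -533.92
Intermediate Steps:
k = -14
T(F) = -3/2 (T(F) = 0 + 15*(-1/10) = 0 - 3/2 = -3/2)
((244 + k)/(322 + T(-20)))*((6*(-5))*(-11) - 1074) = ((244 - 14)/(322 - 3/2))*((6*(-5))*(-11) - 1074) = (230/(641/2))*(-30*(-11) - 1074) = (230*(2/641))*(330 - 1074) = (460/641)*(-744) = -342240/641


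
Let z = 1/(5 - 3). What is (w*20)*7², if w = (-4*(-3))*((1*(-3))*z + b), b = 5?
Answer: 41160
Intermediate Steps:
z = ½ (z = 1/2 = ½ ≈ 0.50000)
w = 42 (w = (-4*(-3))*((1*(-3))*(½) + 5) = 12*(-3*½ + 5) = 12*(-3/2 + 5) = 12*(7/2) = 42)
(w*20)*7² = (42*20)*7² = 840*49 = 41160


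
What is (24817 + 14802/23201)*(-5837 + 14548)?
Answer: 5015741699509/23201 ≈ 2.1619e+8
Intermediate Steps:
(24817 + 14802/23201)*(-5837 + 14548) = (24817 + 14802*(1/23201))*8711 = (24817 + 14802/23201)*8711 = (575794019/23201)*8711 = 5015741699509/23201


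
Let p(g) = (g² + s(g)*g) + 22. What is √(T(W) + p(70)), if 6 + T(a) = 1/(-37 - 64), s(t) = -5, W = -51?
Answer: √46577665/101 ≈ 67.572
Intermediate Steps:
T(a) = -607/101 (T(a) = -6 + 1/(-37 - 64) = -6 + 1/(-101) = -6 - 1/101 = -607/101)
p(g) = 22 + g² - 5*g (p(g) = (g² - 5*g) + 22 = 22 + g² - 5*g)
√(T(W) + p(70)) = √(-607/101 + (22 + 70² - 5*70)) = √(-607/101 + (22 + 4900 - 350)) = √(-607/101 + 4572) = √(461165/101) = √46577665/101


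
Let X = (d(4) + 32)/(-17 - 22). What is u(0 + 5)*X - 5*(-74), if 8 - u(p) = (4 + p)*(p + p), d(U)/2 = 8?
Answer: 6122/13 ≈ 470.92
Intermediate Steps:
d(U) = 16 (d(U) = 2*8 = 16)
X = -16/13 (X = (16 + 32)/(-17 - 22) = 48/(-39) = 48*(-1/39) = -16/13 ≈ -1.2308)
u(p) = 8 - 2*p*(4 + p) (u(p) = 8 - (4 + p)*(p + p) = 8 - (4 + p)*2*p = 8 - 2*p*(4 + p))
u(0 + 5)*X - 5*(-74) = (8 - 8*(0 + 5) - 2*(0 + 5)²)*(-16/13) - 5*(-74) = (8 - 8*5 - 2*5²)*(-16/13) + 370 = (8 - 40 - 2*25)*(-16/13) + 370 = (8 - 40 - 50)*(-16/13) + 370 = -82*(-16/13) + 370 = 1312/13 + 370 = 6122/13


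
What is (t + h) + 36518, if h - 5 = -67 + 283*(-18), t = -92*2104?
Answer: -162206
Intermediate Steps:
t = -193568
h = -5156 (h = 5 + (-67 + 283*(-18)) = 5 + (-67 - 5094) = 5 - 5161 = -5156)
(t + h) + 36518 = (-193568 - 5156) + 36518 = -198724 + 36518 = -162206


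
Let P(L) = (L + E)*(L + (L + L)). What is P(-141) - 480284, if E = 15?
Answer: -426986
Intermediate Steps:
P(L) = 3*L*(15 + L) (P(L) = (L + 15)*(L + (L + L)) = (15 + L)*(L + 2*L) = (15 + L)*(3*L) = 3*L*(15 + L))
P(-141) - 480284 = 3*(-141)*(15 - 141) - 480284 = 3*(-141)*(-126) - 480284 = 53298 - 480284 = -426986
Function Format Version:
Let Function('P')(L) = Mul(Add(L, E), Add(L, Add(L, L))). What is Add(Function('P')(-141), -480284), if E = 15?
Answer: -426986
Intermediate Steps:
Function('P')(L) = Mul(3, L, Add(15, L)) (Function('P')(L) = Mul(Add(L, 15), Add(L, Add(L, L))) = Mul(Add(15, L), Add(L, Mul(2, L))) = Mul(Add(15, L), Mul(3, L)) = Mul(3, L, Add(15, L)))
Add(Function('P')(-141), -480284) = Add(Mul(3, -141, Add(15, -141)), -480284) = Add(Mul(3, -141, -126), -480284) = Add(53298, -480284) = -426986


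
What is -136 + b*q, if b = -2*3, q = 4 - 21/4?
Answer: -257/2 ≈ -128.50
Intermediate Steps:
q = -5/4 (q = 4 - 21/4 = -5/4 ≈ -1.2500)
b = -6
-136 + b*q = -136 - 6*(-5/4) = -136 + 15/2 = -257/2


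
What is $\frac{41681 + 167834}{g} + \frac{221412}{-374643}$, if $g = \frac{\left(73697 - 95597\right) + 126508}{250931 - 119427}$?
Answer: $\frac{215045072144033}{816471978} \approx 2.6338 \cdot 10^{5}$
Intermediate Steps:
$g = \frac{6538}{8219}$ ($g = \frac{-21900 + 126508}{131504} = 104608 \cdot \frac{1}{131504} = \frac{6538}{8219} \approx 0.79547$)
$\frac{41681 + 167834}{g} + \frac{221412}{-374643} = \frac{41681 + 167834}{\frac{6538}{8219}} + \frac{221412}{-374643} = 209515 \cdot \frac{8219}{6538} + 221412 \left(- \frac{1}{374643}\right) = \frac{1722003785}{6538} - \frac{73804}{124881} = \frac{215045072144033}{816471978}$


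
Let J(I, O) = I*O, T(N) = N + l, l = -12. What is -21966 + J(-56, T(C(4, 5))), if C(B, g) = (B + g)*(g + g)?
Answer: -26334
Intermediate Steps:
C(B, g) = 2*g*(B + g) (C(B, g) = (B + g)*(2*g) = 2*g*(B + g))
T(N) = -12 + N (T(N) = N - 12 = -12 + N)
-21966 + J(-56, T(C(4, 5))) = -21966 - 56*(-12 + 2*5*(4 + 5)) = -21966 - 56*(-12 + 2*5*9) = -21966 - 56*(-12 + 90) = -21966 - 56*78 = -21966 - 4368 = -26334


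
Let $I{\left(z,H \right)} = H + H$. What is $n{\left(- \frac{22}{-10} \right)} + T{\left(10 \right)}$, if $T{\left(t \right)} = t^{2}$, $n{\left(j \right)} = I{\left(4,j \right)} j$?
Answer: $\frac{2742}{25} \approx 109.68$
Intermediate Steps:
$I{\left(z,H \right)} = 2 H$
$n{\left(j \right)} = 2 j^{2}$ ($n{\left(j \right)} = 2 j j = 2 j^{2}$)
$n{\left(- \frac{22}{-10} \right)} + T{\left(10 \right)} = 2 \left(- \frac{22}{-10}\right)^{2} + 10^{2} = 2 \left(\left(-22\right) \left(- \frac{1}{10}\right)\right)^{2} + 100 = 2 \left(\frac{11}{5}\right)^{2} + 100 = 2 \cdot \frac{121}{25} + 100 = \frac{242}{25} + 100 = \frac{2742}{25}$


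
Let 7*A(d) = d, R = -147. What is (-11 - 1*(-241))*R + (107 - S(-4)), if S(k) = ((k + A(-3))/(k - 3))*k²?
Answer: -1651943/49 ≈ -33713.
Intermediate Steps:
A(d) = d/7
S(k) = k²*(-3/7 + k)/(-3 + k) (S(k) = ((k + (⅐)*(-3))/(k - 3))*k² = ((k - 3/7)/(-3 + k))*k² = ((-3/7 + k)/(-3 + k))*k² = k²*(-3/7 + k)/(-3 + k))
(-11 - 1*(-241))*R + (107 - S(-4)) = (-11 - 1*(-241))*(-147) + (107 - (-4)²*(-3/7 - 4)/(-3 - 4)) = (-11 + 241)*(-147) + (107 - 16*(-31)/((-7)*7)) = 230*(-147) + (107 - 16*(-1)*(-31)/(7*7)) = -33810 + (107 - 1*496/49) = -33810 + (107 - 496/49) = -33810 + 4747/49 = -1651943/49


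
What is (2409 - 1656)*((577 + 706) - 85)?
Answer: 902094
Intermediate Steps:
(2409 - 1656)*((577 + 706) - 85) = 753*(1283 - 85) = 753*1198 = 902094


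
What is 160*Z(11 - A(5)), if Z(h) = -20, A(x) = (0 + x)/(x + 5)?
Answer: -3200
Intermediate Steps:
A(x) = x/(5 + x)
160*Z(11 - A(5)) = 160*(-20) = -3200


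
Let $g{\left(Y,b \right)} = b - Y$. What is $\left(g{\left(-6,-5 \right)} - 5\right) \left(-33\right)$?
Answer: $132$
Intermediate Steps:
$\left(g{\left(-6,-5 \right)} - 5\right) \left(-33\right) = \left(\left(-5 - -6\right) - 5\right) \left(-33\right) = \left(\left(-5 + 6\right) - 5\right) \left(-33\right) = \left(1 - 5\right) \left(-33\right) = \left(-4\right) \left(-33\right) = 132$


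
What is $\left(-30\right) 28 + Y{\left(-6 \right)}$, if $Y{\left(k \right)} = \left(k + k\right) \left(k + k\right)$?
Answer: $-696$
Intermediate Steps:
$Y{\left(k \right)} = 4 k^{2}$ ($Y{\left(k \right)} = 2 k 2 k = 4 k^{2}$)
$\left(-30\right) 28 + Y{\left(-6 \right)} = \left(-30\right) 28 + 4 \left(-6\right)^{2} = -840 + 4 \cdot 36 = -840 + 144 = -696$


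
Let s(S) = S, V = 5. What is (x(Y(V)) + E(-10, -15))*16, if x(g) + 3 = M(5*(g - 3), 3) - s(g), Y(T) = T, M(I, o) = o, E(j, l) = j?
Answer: -240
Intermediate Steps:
x(g) = -g (x(g) = -3 + (3 - g) = -g)
(x(Y(V)) + E(-10, -15))*16 = (-1*5 - 10)*16 = (-5 - 10)*16 = -15*16 = -240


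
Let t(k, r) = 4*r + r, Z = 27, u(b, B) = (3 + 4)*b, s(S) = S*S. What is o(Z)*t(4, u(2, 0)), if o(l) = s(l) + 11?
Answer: 51800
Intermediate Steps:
s(S) = S²
u(b, B) = 7*b
t(k, r) = 5*r
o(l) = 11 + l² (o(l) = l² + 11 = 11 + l²)
o(Z)*t(4, u(2, 0)) = (11 + 27²)*(5*(7*2)) = (11 + 729)*(5*14) = 740*70 = 51800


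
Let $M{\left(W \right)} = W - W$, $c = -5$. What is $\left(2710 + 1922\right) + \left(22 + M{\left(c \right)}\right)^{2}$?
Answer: $5116$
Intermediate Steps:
$M{\left(W \right)} = 0$
$\left(2710 + 1922\right) + \left(22 + M{\left(c \right)}\right)^{2} = \left(2710 + 1922\right) + \left(22 + 0\right)^{2} = 4632 + 22^{2} = 4632 + 484 = 5116$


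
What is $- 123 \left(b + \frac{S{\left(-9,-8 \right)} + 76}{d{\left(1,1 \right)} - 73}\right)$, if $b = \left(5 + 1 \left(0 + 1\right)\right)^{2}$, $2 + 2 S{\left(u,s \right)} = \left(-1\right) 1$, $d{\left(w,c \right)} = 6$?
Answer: $- \frac{575025}{134} \approx -4291.2$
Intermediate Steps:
$S{\left(u,s \right)} = - \frac{3}{2}$ ($S{\left(u,s \right)} = -1 + \frac{\left(-1\right) 1}{2} = -1 + \frac{1}{2} \left(-1\right) = -1 - \frac{1}{2} = - \frac{3}{2}$)
$b = 36$ ($b = \left(5 + 1 \cdot 1\right)^{2} = \left(5 + 1\right)^{2} = 6^{2} = 36$)
$- 123 \left(b + \frac{S{\left(-9,-8 \right)} + 76}{d{\left(1,1 \right)} - 73}\right) = - 123 \left(36 + \frac{- \frac{3}{2} + 76}{6 - 73}\right) = - 123 \left(36 + \frac{149}{2 \left(-67\right)}\right) = - 123 \left(36 + \frac{149}{2} \left(- \frac{1}{67}\right)\right) = - 123 \left(36 - \frac{149}{134}\right) = \left(-123\right) \frac{4675}{134} = - \frac{575025}{134}$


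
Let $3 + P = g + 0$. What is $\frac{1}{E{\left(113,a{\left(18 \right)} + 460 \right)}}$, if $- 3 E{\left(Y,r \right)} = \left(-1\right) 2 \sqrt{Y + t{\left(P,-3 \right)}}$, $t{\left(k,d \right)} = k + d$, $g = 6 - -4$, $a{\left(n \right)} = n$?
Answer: $\frac{\sqrt{13}}{26} \approx 0.13867$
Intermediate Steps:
$g = 10$ ($g = 6 + 4 = 10$)
$P = 7$ ($P = -3 + \left(10 + 0\right) = -3 + 10 = 7$)
$t{\left(k,d \right)} = d + k$
$E{\left(Y,r \right)} = \frac{2 \sqrt{4 + Y}}{3}$ ($E{\left(Y,r \right)} = - \frac{\left(-1\right) 2 \sqrt{Y + \left(-3 + 7\right)}}{3} = - \frac{\left(-2\right) \sqrt{Y + 4}}{3} = - \frac{\left(-2\right) \sqrt{4 + Y}}{3} = \frac{2 \sqrt{4 + Y}}{3}$)
$\frac{1}{E{\left(113,a{\left(18 \right)} + 460 \right)}} = \frac{1}{\frac{2}{3} \sqrt{4 + 113}} = \frac{1}{\frac{2}{3} \sqrt{117}} = \frac{1}{\frac{2}{3} \cdot 3 \sqrt{13}} = \frac{1}{2 \sqrt{13}} = \frac{\sqrt{13}}{26}$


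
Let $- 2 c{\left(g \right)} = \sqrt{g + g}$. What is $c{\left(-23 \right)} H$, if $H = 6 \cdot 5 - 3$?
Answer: $- \frac{27 i \sqrt{46}}{2} \approx - 91.561 i$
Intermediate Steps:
$c{\left(g \right)} = - \frac{\sqrt{2} \sqrt{g}}{2}$ ($c{\left(g \right)} = - \frac{\sqrt{g + g}}{2} = - \frac{\sqrt{2 g}}{2} = - \frac{\sqrt{2} \sqrt{g}}{2}$)
$H = 27$ ($H = 30 - 3 = 27$)
$c{\left(-23 \right)} H = - \frac{\sqrt{2} \sqrt{-23}}{2} \cdot 27 = - \frac{\sqrt{2} i \sqrt{23}}{2} \cdot 27 = - \frac{i \sqrt{46}}{2} \cdot 27 = - \frac{27 i \sqrt{46}}{2}$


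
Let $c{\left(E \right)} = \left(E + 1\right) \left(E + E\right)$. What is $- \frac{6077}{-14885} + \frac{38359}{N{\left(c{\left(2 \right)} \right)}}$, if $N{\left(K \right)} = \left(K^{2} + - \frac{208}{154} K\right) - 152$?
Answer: $- \frac{43953648527}{27745640} \approx -1584.2$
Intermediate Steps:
$c{\left(E \right)} = 2 E \left(1 + E\right)$ ($c{\left(E \right)} = \left(1 + E\right) 2 E = 2 E \left(1 + E\right)$)
$N{\left(K \right)} = -152 + K^{2} - \frac{104 K}{77}$ ($N{\left(K \right)} = \left(K^{2} + \left(-208\right) \frac{1}{154} K\right) - 152 = \left(K^{2} - \frac{104 K}{77}\right) - 152 = -152 + K^{2} - \frac{104 K}{77}$)
$- \frac{6077}{-14885} + \frac{38359}{N{\left(c{\left(2 \right)} \right)}} = - \frac{6077}{-14885} + \frac{38359}{-152 + \left(2 \cdot 2 \left(1 + 2\right)\right)^{2} - \frac{104 \cdot 2 \cdot 2 \left(1 + 2\right)}{77}} = \left(-6077\right) \left(- \frac{1}{14885}\right) + \frac{38359}{-152 + \left(2 \cdot 2 \cdot 3\right)^{2} - \frac{104 \cdot 2 \cdot 2 \cdot 3}{77}} = \frac{6077}{14885} + \frac{38359}{-152 + 12^{2} - \frac{1248}{77}} = \frac{6077}{14885} + \frac{38359}{-152 + 144 - \frac{1248}{77}} = \frac{6077}{14885} + \frac{38359}{- \frac{1864}{77}} = \frac{6077}{14885} + 38359 \left(- \frac{77}{1864}\right) = \frac{6077}{14885} - \frac{2953643}{1864} = - \frac{43953648527}{27745640}$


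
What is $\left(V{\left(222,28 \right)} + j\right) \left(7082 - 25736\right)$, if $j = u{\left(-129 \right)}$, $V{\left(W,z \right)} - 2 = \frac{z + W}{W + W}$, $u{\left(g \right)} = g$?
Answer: $\frac{87266521}{37} \approx 2.3586 \cdot 10^{6}$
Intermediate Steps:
$V{\left(W,z \right)} = 2 + \frac{W + z}{2 W}$ ($V{\left(W,z \right)} = 2 + \frac{z + W}{W + W} = 2 + \frac{W + z}{2 W}$)
$j = -129$
$\left(V{\left(222,28 \right)} + j\right) \left(7082 - 25736\right) = \left(\frac{28 + 5 \cdot 222}{2 \cdot 222} - 129\right) \left(7082 - 25736\right) = \left(\frac{1}{2} \cdot \frac{1}{222} \left(28 + 1110\right) - 129\right) \left(-18654\right) = \left(\frac{1}{2} \cdot \frac{1}{222} \cdot 1138 - 129\right) \left(-18654\right) = \left(\frac{569}{222} - 129\right) \left(-18654\right) = \left(- \frac{28069}{222}\right) \left(-18654\right) = \frac{87266521}{37}$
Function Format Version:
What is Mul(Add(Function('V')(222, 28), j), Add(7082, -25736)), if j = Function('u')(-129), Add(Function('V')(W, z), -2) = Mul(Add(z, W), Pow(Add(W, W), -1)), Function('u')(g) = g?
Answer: Rational(87266521, 37) ≈ 2.3586e+6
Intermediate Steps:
Function('V')(W, z) = Add(2, Mul(Rational(1, 2), Pow(W, -1), Add(W, z))) (Function('V')(W, z) = Add(2, Mul(Add(z, W), Pow(Add(W, W), -1))) = Add(2, Mul(Add(W, z), Pow(Mul(2, W), -1))) = Add(2, Mul(Add(W, z), Mul(Rational(1, 2), Pow(W, -1)))) = Add(2, Mul(Rational(1, 2), Pow(W, -1), Add(W, z))))
j = -129
Mul(Add(Function('V')(222, 28), j), Add(7082, -25736)) = Mul(Add(Mul(Rational(1, 2), Pow(222, -1), Add(28, Mul(5, 222))), -129), Add(7082, -25736)) = Mul(Add(Mul(Rational(1, 2), Rational(1, 222), Add(28, 1110)), -129), -18654) = Mul(Add(Mul(Rational(1, 2), Rational(1, 222), 1138), -129), -18654) = Mul(Add(Rational(569, 222), -129), -18654) = Mul(Rational(-28069, 222), -18654) = Rational(87266521, 37)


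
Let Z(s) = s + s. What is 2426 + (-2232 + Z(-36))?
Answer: 122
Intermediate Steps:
Z(s) = 2*s
2426 + (-2232 + Z(-36)) = 2426 + (-2232 + 2*(-36)) = 2426 + (-2232 - 72) = 2426 - 2304 = 122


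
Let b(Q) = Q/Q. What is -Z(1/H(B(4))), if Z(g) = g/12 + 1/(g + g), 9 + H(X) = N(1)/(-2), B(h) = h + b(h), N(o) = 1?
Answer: 1085/228 ≈ 4.7588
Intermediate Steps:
b(Q) = 1
B(h) = 1 + h (B(h) = h + 1 = 1 + h)
H(X) = -19/2 (H(X) = -9 + 1/(-2) = -9 + 1*(-1/2) = -9 - 1/2 = -19/2)
Z(g) = 1/(2*g) + g/12 (Z(g) = g*(1/12) + 1/(2*g) = g/12 + 1/(2*g) = 1/(2*g) + g/12)
-Z(1/H(B(4))) = -(6 + (1/(-19/2))**2)/(12*(1/(-19/2))) = -(6 + (-2/19)**2)/(12*(-2/19)) = -(-19)*(6 + 4/361)/(12*2) = -(-19)*2170/(12*2*361) = -1*(-1085/228) = 1085/228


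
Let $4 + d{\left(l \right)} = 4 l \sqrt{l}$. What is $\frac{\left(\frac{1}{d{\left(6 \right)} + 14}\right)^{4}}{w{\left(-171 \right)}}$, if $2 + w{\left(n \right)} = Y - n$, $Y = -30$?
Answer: $\frac{876721}{1102002617911984} - \frac{13335 \sqrt{6}}{68875163619499} \approx 3.2132 \cdot 10^{-10}$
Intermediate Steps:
$d{\left(l \right)} = -4 + 4 l^{\frac{3}{2}}$ ($d{\left(l \right)} = -4 + 4 l \sqrt{l} = -4 + 4 l^{\frac{3}{2}}$)
$w{\left(n \right)} = -32 - n$ ($w{\left(n \right)} = -2 - \left(30 + n\right) = -32 - n$)
$\frac{\left(\frac{1}{d{\left(6 \right)} + 14}\right)^{4}}{w{\left(-171 \right)}} = \frac{\left(\frac{1}{\left(-4 + 4 \cdot 6^{\frac{3}{2}}\right) + 14}\right)^{4}}{-32 - -171} = \frac{\left(\frac{1}{\left(-4 + 4 \cdot 6 \sqrt{6}\right) + 14}\right)^{4}}{-32 + 171} = \frac{\left(\frac{1}{\left(-4 + 24 \sqrt{6}\right) + 14}\right)^{4}}{139} = \left(\frac{1}{10 + 24 \sqrt{6}}\right)^{4} \cdot \frac{1}{139} = \frac{1}{\left(10 + 24 \sqrt{6}\right)^{4}} \cdot \frac{1}{139} = \frac{1}{139 \left(10 + 24 \sqrt{6}\right)^{4}}$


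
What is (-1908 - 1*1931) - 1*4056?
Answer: -7895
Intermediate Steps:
(-1908 - 1*1931) - 1*4056 = (-1908 - 1931) - 4056 = -3839 - 4056 = -7895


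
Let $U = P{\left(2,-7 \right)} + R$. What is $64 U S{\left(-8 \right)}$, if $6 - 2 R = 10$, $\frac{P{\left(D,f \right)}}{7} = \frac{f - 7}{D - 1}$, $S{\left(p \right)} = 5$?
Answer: $-32000$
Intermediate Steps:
$P{\left(D,f \right)} = \frac{7 \left(-7 + f\right)}{-1 + D}$ ($P{\left(D,f \right)} = 7 \frac{f - 7}{D - 1} = 7 \frac{-7 + f}{-1 + D} = \frac{7 \left(-7 + f\right)}{-1 + D}$)
$R = -2$ ($R = 3 - 5 = -2$)
$U = -100$ ($U = \frac{7 \left(-7 - 7\right)}{-1 + 2} - 2 = 7 \cdot 1^{-1} \left(-14\right) - 2 = 7 \cdot 1 \left(-14\right) - 2 = -98 - 2 = -100$)
$64 U S{\left(-8 \right)} = 64 \left(-100\right) 5 = \left(-6400\right) 5 = -32000$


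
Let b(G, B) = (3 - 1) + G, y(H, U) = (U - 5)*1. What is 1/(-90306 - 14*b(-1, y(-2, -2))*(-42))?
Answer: -1/89718 ≈ -1.1146e-5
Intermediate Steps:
y(H, U) = -5 + U (y(H, U) = (-5 + U)*1 = -5 + U)
b(G, B) = 2 + G
1/(-90306 - 14*b(-1, y(-2, -2))*(-42)) = 1/(-90306 - 14*(2 - 1)*(-42)) = 1/(-90306 - 14*1*(-42)) = 1/(-90306 - 14*(-42)) = 1/(-90306 + 588) = 1/(-89718) = -1/89718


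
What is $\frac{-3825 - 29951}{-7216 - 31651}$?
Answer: $\frac{33776}{38867} \approx 0.86901$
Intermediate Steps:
$\frac{-3825 - 29951}{-7216 - 31651} = - \frac{33776}{-38867} = \left(-33776\right) \left(- \frac{1}{38867}\right) = \frac{33776}{38867}$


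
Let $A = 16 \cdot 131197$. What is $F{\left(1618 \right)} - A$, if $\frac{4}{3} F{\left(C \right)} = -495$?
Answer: $- \frac{8398093}{4} \approx -2.0995 \cdot 10^{6}$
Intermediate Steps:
$A = 2099152$
$F{\left(C \right)} = - \frac{1485}{4}$ ($F{\left(C \right)} = \frac{3}{4} \left(-495\right) = - \frac{1485}{4}$)
$F{\left(1618 \right)} - A = - \frac{1485}{4} - 2099152 = - \frac{8398093}{4}$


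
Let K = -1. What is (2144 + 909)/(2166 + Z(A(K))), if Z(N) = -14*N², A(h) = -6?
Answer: 3053/1662 ≈ 1.8369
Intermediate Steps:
(2144 + 909)/(2166 + Z(A(K))) = (2144 + 909)/(2166 - 14*(-6)²) = 3053/(2166 - 14*36) = 3053/(2166 - 504) = 3053/1662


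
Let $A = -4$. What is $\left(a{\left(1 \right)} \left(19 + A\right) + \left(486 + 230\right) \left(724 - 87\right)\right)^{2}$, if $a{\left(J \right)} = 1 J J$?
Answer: $208033595449$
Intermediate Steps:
$a{\left(J \right)} = J^{2}$ ($a{\left(J \right)} = J J = J^{2}$)
$\left(a{\left(1 \right)} \left(19 + A\right) + \left(486 + 230\right) \left(724 - 87\right)\right)^{2} = \left(1^{2} \left(19 - 4\right) + \left(486 + 230\right) \left(724 - 87\right)\right)^{2} = \left(1 \cdot 15 + 716 \cdot 637\right)^{2} = \left(15 + 456092\right)^{2} = 456107^{2} = 208033595449$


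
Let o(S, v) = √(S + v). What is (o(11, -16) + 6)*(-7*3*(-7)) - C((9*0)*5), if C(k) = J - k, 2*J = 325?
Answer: 1439/2 + 147*I*√5 ≈ 719.5 + 328.7*I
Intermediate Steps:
J = 325/2 (J = (½)*325 = 325/2 ≈ 162.50)
C(k) = 325/2 - k
(o(11, -16) + 6)*(-7*3*(-7)) - C((9*0)*5) = (√(11 - 16) + 6)*(-7*3*(-7)) - (325/2 - 9*0*5) = (√(-5) + 6)*(-21*(-7)) - (325/2 - 0*5) = (I*√5 + 6)*147 - (325/2 - 1*0) = (6 + I*√5)*147 - (325/2 + 0) = (882 + 147*I*√5) - 1*325/2 = (882 + 147*I*√5) - 325/2 = 1439/2 + 147*I*√5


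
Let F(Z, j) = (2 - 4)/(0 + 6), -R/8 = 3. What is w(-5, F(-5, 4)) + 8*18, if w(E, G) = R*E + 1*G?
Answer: 791/3 ≈ 263.67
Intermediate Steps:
R = -24 (R = -8*3 = -24)
F(Z, j) = -1/3 (F(Z, j) = -2/6 = -2*1/6 = -1/3)
w(E, G) = G - 24*E (w(E, G) = -24*E + 1*G = -24*E + G = G - 24*E)
w(-5, F(-5, 4)) + 8*18 = (-1/3 - 24*(-5)) + 8*18 = (-1/3 + 120) + 144 = 359/3 + 144 = 791/3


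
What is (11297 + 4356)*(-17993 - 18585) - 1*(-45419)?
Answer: -572510015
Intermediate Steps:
(11297 + 4356)*(-17993 - 18585) - 1*(-45419) = 15653*(-36578) + 45419 = -572555434 + 45419 = -572510015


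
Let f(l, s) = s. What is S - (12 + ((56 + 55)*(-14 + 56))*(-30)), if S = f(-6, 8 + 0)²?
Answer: 139912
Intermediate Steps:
S = 64 (S = (8 + 0)² = 8² = 64)
S - (12 + ((56 + 55)*(-14 + 56))*(-30)) = 64 - (12 + ((56 + 55)*(-14 + 56))*(-30)) = 64 - (12 + (111*42)*(-30)) = 64 - (12 + 4662*(-30)) = 64 - (12 - 139860) = 64 - 1*(-139848) = 64 + 139848 = 139912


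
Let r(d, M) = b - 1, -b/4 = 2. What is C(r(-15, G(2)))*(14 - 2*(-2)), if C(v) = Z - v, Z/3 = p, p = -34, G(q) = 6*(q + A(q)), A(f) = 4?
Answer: -1674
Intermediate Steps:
G(q) = 24 + 6*q (G(q) = 6*(q + 4) = 6*(4 + q) = 24 + 6*q)
b = -8 (b = -4*2 = -8)
Z = -102 (Z = 3*(-34) = -102)
r(d, M) = -9 (r(d, M) = -8 - 1 = -9)
C(v) = -102 - v
C(r(-15, G(2)))*(14 - 2*(-2)) = (-102 - 1*(-9))*(14 - 2*(-2)) = (-102 + 9)*(14 - 1*(-4)) = -93*(14 + 4) = -93*18 = -1674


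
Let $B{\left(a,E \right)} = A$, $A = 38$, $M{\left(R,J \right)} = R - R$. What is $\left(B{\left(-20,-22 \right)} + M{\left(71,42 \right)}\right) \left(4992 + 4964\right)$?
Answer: $378328$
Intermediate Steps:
$M{\left(R,J \right)} = 0$
$B{\left(a,E \right)} = 38$
$\left(B{\left(-20,-22 \right)} + M{\left(71,42 \right)}\right) \left(4992 + 4964\right) = \left(38 + 0\right) \left(4992 + 4964\right) = 38 \cdot 9956 = 378328$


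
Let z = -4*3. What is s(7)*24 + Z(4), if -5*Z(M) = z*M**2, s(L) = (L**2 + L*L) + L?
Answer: 12792/5 ≈ 2558.4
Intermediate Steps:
z = -12
s(L) = L + 2*L**2 (s(L) = (L**2 + L**2) + L = 2*L**2 + L = L + 2*L**2)
Z(M) = 12*M**2/5 (Z(M) = -(-12)*M**2/5 = 12*M**2/5)
s(7)*24 + Z(4) = (7*(1 + 2*7))*24 + (12/5)*4**2 = (7*(1 + 14))*24 + (12/5)*16 = (7*15)*24 + 192/5 = 105*24 + 192/5 = 2520 + 192/5 = 12792/5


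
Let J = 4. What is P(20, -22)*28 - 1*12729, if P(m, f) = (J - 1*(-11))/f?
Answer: -140229/11 ≈ -12748.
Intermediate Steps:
P(m, f) = 15/f (P(m, f) = (4 - 1*(-11))/f = (4 + 11)/f = 15/f)
P(20, -22)*28 - 1*12729 = (15/(-22))*28 - 1*12729 = (15*(-1/22))*28 - 12729 = -15/22*28 - 12729 = -210/11 - 12729 = -140229/11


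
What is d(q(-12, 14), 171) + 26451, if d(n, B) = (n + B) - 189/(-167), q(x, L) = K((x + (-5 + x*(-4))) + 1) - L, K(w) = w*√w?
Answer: 4443725/167 + 128*√2 ≈ 26790.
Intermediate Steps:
K(w) = w^(3/2)
q(x, L) = (-4 - 3*x)^(3/2) - L (q(x, L) = ((x + (-5 + x*(-4))) + 1)^(3/2) - L = ((x + (-5 - 4*x)) + 1)^(3/2) - L = ((-5 - 3*x) + 1)^(3/2) - L = (-4 - 3*x)^(3/2) - L)
d(n, B) = 189/167 + B + n (d(n, B) = (B + n) - 189*(-1/167) = (B + n) + 189/167 = 189/167 + B + n)
d(q(-12, 14), 171) + 26451 = (189/167 + 171 + ((-4 - 3*(-12))^(3/2) - 1*14)) + 26451 = (189/167 + 171 + ((-4 + 36)^(3/2) - 14)) + 26451 = (189/167 + 171 + (32^(3/2) - 14)) + 26451 = (189/167 + 171 + (128*√2 - 14)) + 26451 = (189/167 + 171 + (-14 + 128*√2)) + 26451 = (26408/167 + 128*√2) + 26451 = 4443725/167 + 128*√2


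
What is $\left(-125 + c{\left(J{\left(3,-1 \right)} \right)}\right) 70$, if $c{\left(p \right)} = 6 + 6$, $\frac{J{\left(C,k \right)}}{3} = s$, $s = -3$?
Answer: $-7910$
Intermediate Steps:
$J{\left(C,k \right)} = -9$ ($J{\left(C,k \right)} = 3 \left(-3\right) = -9$)
$c{\left(p \right)} = 12$
$\left(-125 + c{\left(J{\left(3,-1 \right)} \right)}\right) 70 = \left(-125 + 12\right) 70 = \left(-113\right) 70 = -7910$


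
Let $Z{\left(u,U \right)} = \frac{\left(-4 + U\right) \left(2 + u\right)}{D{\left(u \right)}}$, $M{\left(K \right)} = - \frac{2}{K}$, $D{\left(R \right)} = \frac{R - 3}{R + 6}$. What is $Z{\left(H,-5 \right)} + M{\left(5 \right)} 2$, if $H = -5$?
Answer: $- \frac{167}{40} \approx -4.175$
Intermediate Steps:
$D{\left(R \right)} = \frac{-3 + R}{6 + R}$
$Z{\left(u,U \right)} = \frac{\left(-4 + U\right) \left(2 + u\right) \left(6 + u\right)}{-3 + u}$ ($Z{\left(u,U \right)} = \frac{\left(-4 + U\right) \left(2 + u\right)}{\frac{1}{6 + u} \left(-3 + u\right)} = \left(-4 + U\right) \left(2 + u\right) \frac{6 + u}{-3 + u} = \frac{\left(-4 + U\right) \left(2 + u\right) \left(6 + u\right)}{-3 + u}$)
$Z{\left(H,-5 \right)} + M{\left(5 \right)} 2 = \frac{\left(6 - 5\right) \left(-8 - -20 + 2 \left(-5\right) - -25\right)}{-3 - 5} + - \frac{2}{5} \cdot 2 = \frac{1}{-8} \cdot 1 \left(-8 + 20 - 10 + 25\right) + \left(-2\right) \frac{1}{5} \cdot 2 = \left(- \frac{1}{8}\right) 1 \cdot 27 - \frac{4}{5} = - \frac{27}{8} - \frac{4}{5} = - \frac{167}{40}$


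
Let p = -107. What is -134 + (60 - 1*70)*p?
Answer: 936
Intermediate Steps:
-134 + (60 - 1*70)*p = -134 + (60 - 1*70)*(-107) = -134 + (60 - 70)*(-107) = -134 - 10*(-107) = -134 + 1070 = 936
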